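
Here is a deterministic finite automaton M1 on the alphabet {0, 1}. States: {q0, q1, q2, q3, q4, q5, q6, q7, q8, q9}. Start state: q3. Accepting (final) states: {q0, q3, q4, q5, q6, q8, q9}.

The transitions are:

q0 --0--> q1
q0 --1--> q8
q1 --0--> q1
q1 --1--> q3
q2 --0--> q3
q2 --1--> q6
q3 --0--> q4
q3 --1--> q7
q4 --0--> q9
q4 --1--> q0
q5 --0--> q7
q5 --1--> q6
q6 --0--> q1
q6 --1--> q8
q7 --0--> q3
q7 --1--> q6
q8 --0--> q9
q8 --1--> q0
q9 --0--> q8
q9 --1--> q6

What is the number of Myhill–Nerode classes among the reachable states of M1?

First remove the unreachable states {q2,q5}; 8 states remain.
P0 = {q0,q3,q4,q6,q8,q9} | {q1,q7}.
Refine {q0,q3,q4,q6,q8,q9} on symbol 0: members go to different blocks, giving {q3,q4,q8,q9} and {q0,q6}.
Split {q3,q4,q8,q9} by δ(·,1) → {q4,q8,q9} and {q3}.
On input 0, block {q1,q7} splits into {q1} and {q7}.
Stable partition: {q4,q8,q9} | {q1} | {q0,q6} | {q3} | {q7} — 5 equivalence classes.

5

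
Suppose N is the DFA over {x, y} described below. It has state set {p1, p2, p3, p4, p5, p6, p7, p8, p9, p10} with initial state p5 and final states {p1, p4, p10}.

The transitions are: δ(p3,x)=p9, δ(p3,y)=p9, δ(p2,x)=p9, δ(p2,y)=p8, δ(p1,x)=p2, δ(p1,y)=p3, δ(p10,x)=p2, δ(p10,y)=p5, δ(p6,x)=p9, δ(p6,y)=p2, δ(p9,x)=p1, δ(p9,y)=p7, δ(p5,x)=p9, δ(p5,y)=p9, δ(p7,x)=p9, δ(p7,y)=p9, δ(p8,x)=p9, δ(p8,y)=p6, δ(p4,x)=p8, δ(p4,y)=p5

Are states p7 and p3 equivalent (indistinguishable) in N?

Yes

States {p4,p10} cannot be reached from the start state, so discard them.
Initial partition by acceptance: {p1} | {p2,p3,p5,p6,p7,p8,p9}.
Refine {p2,p3,p5,p6,p7,p8,p9} on symbol x: members go to different blocks, giving {p2,p3,p5,p6,p7,p8} and {p9}.
On input y, block {p2,p3,p5,p6,p7,p8} splits into {p2,p6,p8} and {p3,p5,p7}.
No further refinement is possible. Final partition (4 blocks): {p1} | {p2,p6,p8} | {p9} | {p3,p5,p7}.
p7 and p3 lie in the same block of the stable partition, so they are equivalent — no string distinguishes them.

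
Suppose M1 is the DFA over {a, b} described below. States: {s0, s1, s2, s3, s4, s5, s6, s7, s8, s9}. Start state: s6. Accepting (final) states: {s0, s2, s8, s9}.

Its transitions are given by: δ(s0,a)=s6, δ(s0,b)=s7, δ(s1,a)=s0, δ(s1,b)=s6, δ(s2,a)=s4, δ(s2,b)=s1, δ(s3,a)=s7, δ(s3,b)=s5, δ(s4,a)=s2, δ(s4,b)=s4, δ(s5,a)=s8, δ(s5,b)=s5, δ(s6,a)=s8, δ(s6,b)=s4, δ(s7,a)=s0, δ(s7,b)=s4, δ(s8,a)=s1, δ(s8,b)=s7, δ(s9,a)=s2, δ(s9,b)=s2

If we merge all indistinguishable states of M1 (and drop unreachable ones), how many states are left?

States {s3,s5,s9} cannot be reached from the start state, so discard them.
P0 = {s0,s2,s8} | {s1,s4,s6,s7}.
No further refinement is possible. Final partition (2 blocks): {s0,s2,s8} | {s1,s4,s6,s7}.

2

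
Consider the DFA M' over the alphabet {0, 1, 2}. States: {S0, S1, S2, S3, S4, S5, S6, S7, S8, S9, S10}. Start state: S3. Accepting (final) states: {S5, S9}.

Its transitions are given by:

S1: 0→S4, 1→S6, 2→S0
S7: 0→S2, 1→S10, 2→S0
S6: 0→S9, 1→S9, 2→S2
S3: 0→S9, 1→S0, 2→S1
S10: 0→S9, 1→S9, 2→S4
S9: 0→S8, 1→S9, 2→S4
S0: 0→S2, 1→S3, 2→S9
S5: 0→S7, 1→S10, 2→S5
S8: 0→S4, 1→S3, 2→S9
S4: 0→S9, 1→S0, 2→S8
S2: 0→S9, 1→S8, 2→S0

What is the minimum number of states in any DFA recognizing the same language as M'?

Reachable states from the start: {S0,S1,S2,S3,S4,S6,S8,S9}. Unreachable: {S5,S7,S10} — drop them.
Start with accepting vs non-accepting: {S9} | {S0,S1,S2,S3,S4,S6,S8}.
Refine {S0,S1,S2,S3,S4,S6,S8} on symbol 0: members go to different blocks, giving {S2,S3,S4,S6} and {S0,S1,S8}.
On input 1, block {S2,S3,S4,S6} splits into {S2,S3,S4} and {S6}.
On input 1, block {S0,S1,S8} splits into {S0,S8} and {S1}.
On input 2, block {S2,S3,S4} splits into {S2,S4} and {S3}.
Stable partition: {S9} | {S2,S4} | {S0,S8} | {S6} | {S1} | {S3} — 6 equivalence classes.

6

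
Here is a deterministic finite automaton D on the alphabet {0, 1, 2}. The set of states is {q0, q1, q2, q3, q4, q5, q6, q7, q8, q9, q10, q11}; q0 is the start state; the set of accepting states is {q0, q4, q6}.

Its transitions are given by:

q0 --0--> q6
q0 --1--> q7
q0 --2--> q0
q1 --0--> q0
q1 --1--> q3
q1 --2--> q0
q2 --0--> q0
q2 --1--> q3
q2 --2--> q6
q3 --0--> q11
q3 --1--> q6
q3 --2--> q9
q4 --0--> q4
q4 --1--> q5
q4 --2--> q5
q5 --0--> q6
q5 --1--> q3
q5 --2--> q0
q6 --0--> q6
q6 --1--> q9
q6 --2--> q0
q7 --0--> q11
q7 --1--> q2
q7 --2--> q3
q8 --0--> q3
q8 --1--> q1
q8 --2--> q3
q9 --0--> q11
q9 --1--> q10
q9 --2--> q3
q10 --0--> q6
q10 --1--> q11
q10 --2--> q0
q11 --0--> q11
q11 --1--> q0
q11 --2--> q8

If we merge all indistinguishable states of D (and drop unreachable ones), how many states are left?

States {q4,q5} cannot be reached from the start state, so discard them.
P0 = {q0,q6} | {q1,q2,q3,q7,q8,q9,q10,q11}.
Refine {q1,q2,q3,q7,q8,q9,q10,q11} on symbol 0: members go to different blocks, giving {q3,q7,q8,q9,q11} and {q1,q2,q10}.
Split {q3,q7,q8,q9,q11} by δ(·,1) → {q7,q8,q9} and {q3,q11}.
No further refinement is possible. Final partition (4 blocks): {q0,q6} | {q7,q8,q9} | {q1,q2,q10} | {q3,q11}.

4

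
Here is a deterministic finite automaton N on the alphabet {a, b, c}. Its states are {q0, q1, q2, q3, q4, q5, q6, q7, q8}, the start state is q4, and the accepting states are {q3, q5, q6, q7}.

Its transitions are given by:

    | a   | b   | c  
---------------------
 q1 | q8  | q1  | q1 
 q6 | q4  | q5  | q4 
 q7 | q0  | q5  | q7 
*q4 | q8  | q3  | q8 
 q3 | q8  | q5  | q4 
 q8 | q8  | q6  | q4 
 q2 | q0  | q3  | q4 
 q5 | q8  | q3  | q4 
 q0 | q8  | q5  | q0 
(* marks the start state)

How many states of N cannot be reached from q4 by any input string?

4

Starting at q4 and following transitions, the reachable set is {q3, q4, q5, q6, q8}. That leaves q0, q1, q2, q7 unreachable — 4 in total.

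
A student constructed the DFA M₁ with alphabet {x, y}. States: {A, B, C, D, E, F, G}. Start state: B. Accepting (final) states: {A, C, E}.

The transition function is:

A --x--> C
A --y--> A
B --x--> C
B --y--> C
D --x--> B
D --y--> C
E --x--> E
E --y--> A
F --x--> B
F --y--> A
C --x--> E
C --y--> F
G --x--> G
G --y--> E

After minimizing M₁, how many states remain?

Reachable states from the start: {A,B,C,E,F}. Unreachable: {D,G} — drop them.
P0 = {A,C,E} | {B,F}.
Split {A,C,E} by δ(·,y) → {A,E} and {C}.
On input x, block {A,E} splits into {A} and {E}.
Refine {B,F} on symbol x: members go to different blocks, giving {B} and {F}.
No further refinement is possible. Final partition (5 blocks): {A} | {B} | {C} | {E} | {F}.

5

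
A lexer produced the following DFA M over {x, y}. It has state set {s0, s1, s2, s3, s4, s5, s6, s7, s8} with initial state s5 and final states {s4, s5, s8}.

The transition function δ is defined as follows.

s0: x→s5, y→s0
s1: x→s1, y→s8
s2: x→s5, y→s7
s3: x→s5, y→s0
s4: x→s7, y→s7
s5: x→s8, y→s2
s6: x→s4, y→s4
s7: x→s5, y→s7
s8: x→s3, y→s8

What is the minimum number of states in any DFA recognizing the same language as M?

States {s1,s4,s6} cannot be reached from the start state, so discard them.
Initial partition by acceptance: {s5,s8} | {s0,s2,s3,s7}.
Split {s5,s8} by δ(·,x) → {s5} and {s8}.
The partition is now stable with 3 blocks: {s5} | {s0,s2,s3,s7} | {s8}.

3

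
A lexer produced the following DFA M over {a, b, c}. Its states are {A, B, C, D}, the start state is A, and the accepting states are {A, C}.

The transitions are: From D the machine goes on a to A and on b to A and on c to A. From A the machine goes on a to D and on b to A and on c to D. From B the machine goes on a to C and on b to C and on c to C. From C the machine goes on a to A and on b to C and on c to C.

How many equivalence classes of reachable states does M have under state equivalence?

2

First remove the unreachable states {B,C}; 2 states remain.
Initial partition by acceptance: {A} | {D}.
No further refinement is possible. Final partition (2 blocks): {A} | {D}.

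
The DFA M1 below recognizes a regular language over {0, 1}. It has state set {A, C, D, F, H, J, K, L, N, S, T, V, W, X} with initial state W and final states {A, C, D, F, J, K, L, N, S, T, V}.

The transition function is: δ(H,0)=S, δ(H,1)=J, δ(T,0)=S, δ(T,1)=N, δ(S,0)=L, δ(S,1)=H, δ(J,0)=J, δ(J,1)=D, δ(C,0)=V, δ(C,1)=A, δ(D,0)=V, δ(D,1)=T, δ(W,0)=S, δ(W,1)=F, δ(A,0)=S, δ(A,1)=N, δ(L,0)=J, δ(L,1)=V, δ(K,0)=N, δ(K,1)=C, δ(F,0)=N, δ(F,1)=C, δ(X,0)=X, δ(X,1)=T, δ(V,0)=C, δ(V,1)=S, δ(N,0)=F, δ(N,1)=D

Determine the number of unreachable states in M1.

No path from W leads to K, X; the other 12 states are all reachable.

2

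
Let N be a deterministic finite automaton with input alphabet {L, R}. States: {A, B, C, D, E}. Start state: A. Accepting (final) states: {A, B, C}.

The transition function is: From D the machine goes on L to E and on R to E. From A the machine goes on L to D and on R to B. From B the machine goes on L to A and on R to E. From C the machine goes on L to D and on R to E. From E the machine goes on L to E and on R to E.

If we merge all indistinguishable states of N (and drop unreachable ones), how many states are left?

3

States {C} cannot be reached from the start state, so discard them.
P0 = {A,B} | {D,E}.
Split {A,B} by δ(·,L) → {A} and {B}.
Stable partition: {A} | {D,E} | {B} — 3 equivalence classes.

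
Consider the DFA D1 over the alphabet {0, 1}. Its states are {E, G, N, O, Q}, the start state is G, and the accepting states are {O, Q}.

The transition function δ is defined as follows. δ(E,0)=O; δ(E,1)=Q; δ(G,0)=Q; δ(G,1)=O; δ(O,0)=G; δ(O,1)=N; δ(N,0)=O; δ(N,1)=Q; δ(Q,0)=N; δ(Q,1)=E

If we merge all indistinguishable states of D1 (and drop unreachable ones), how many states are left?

All states are reachable from the start state.
P0 = {O,Q} | {E,G,N}.
The partition is now stable with 2 blocks: {O,Q} | {E,G,N}.

2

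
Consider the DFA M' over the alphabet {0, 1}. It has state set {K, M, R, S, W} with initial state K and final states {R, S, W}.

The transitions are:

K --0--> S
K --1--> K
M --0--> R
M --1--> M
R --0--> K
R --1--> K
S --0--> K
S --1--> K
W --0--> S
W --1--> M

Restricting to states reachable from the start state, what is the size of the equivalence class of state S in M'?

1

Reachable states from the start: {K,S}. Unreachable: {M,R,W} — drop them.
Start with accepting vs non-accepting: {S} | {K}.
The partition is now stable with 2 blocks: {S} | {K}.
The equivalence class containing S is {S}, of size 1.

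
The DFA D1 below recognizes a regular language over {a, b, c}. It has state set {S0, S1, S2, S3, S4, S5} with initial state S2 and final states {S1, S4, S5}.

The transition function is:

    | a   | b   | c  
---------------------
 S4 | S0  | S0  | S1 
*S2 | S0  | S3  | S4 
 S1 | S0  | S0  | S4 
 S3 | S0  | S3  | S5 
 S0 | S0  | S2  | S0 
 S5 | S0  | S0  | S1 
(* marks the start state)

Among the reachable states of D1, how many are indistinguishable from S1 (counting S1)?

3

P0 = {S1,S4,S5} | {S0,S2,S3}.
Refine {S0,S2,S3} on symbol c: members go to different blocks, giving {S2,S3} and {S0}.
Stable partition: {S1,S4,S5} | {S2,S3} | {S0} — 3 equivalence classes.
The equivalence class containing S1 is {S1,S4,S5}, of size 3.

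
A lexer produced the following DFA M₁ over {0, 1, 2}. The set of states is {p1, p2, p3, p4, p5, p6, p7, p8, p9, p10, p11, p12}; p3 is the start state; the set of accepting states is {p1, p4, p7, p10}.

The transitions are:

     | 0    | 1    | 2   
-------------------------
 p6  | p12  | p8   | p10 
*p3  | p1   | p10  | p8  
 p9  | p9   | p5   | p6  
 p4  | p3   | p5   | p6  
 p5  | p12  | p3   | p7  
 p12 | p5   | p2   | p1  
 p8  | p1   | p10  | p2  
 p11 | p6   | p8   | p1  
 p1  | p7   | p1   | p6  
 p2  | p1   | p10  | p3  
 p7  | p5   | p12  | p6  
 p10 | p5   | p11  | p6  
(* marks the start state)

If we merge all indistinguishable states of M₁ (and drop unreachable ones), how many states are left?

5

Reachable states from the start: {p1,p2,p3,p5,p6,p7,p8,p10,p11,p12}. Unreachable: {p4,p9} — drop them.
Initial partition by acceptance: {p1,p7,p10} | {p2,p3,p5,p6,p8,p11,p12}.
On input 0, block {p1,p7,p10} splits into {p7,p10} and {p1}.
On input 0, block {p2,p3,p5,p6,p8,p11,p12} splits into {p5,p6,p11,p12} and {p2,p3,p8}.
On input 2, block {p5,p6,p11,p12} splits into {p5,p6} and {p11,p12}.
No further refinement is possible. Final partition (5 blocks): {p7,p10} | {p5,p6} | {p1} | {p2,p3,p8} | {p11,p12}.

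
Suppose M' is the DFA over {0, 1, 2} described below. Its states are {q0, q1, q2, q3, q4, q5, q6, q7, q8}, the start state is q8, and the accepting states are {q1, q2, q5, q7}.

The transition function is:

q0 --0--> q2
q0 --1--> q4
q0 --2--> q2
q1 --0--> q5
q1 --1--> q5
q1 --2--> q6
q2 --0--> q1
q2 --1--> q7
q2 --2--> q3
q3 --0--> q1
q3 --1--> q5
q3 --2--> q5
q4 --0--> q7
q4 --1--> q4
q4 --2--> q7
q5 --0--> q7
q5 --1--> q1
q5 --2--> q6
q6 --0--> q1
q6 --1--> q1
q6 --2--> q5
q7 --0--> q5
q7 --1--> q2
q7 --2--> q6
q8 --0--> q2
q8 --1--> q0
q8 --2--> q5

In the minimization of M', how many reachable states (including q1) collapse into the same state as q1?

4

P0 = {q1,q2,q5,q7} | {q0,q3,q4,q6,q8}.
On input 1, block {q0,q3,q4,q6,q8} splits into {q0,q4,q8} and {q3,q6}.
No further refinement is possible. Final partition (3 blocks): {q1,q2,q5,q7} | {q0,q4,q8} | {q3,q6}.
The equivalence class containing q1 is {q1,q2,q5,q7}, of size 4.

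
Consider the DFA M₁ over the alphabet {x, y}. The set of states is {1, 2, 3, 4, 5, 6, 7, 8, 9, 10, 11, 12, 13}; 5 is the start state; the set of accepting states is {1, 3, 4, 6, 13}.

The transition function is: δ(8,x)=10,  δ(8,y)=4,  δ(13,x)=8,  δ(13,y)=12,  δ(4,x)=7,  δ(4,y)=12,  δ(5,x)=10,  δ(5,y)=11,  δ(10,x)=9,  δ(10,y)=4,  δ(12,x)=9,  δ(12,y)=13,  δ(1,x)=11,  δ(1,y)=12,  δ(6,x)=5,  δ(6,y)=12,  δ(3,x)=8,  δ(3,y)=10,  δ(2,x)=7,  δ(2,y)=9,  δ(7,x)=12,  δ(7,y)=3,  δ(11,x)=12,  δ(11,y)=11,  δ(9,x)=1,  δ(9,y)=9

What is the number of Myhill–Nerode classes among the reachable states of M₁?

First remove the unreachable states {2,6}; 11 states remain.
Initial partition by acceptance: {1,3,4,13} | {5,7,8,9,10,11,12}.
Refine {5,7,8,9,10,11,12} on symbol x: members go to different blocks, giving {5,7,8,10,11,12} and {9}.
On input x, block {5,7,8,10,11,12} splits into {5,7,8,11} and {10,12}.
Split {5,7,8,11} by δ(·,y) → {5,11} and {7,8}.
Refine {1,3,4,13} on symbol x: members go to different blocks, giving {3,4,13} and {1}.
Stable partition: {3,4,13} | {5,11} | {9} | {10,12} | {7,8} | {1} — 6 equivalence classes.

6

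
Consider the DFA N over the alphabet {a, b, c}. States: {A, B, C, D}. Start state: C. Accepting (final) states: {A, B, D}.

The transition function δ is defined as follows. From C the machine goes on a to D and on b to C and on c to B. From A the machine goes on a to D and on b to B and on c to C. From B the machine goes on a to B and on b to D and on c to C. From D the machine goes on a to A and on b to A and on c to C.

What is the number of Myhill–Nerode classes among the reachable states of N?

2

Initial partition by acceptance: {A,B,D} | {C}.
The partition is now stable with 2 blocks: {A,B,D} | {C}.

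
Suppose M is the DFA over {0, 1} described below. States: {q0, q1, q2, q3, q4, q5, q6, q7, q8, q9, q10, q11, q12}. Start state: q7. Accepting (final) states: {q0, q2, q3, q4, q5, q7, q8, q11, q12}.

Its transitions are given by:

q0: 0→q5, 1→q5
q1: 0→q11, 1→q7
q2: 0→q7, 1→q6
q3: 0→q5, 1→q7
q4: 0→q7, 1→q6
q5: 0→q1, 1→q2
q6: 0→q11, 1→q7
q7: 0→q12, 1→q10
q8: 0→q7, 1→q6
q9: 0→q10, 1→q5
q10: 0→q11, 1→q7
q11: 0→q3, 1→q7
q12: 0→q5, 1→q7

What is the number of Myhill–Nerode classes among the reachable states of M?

6

States {q0,q4,q8,q9} cannot be reached from the start state, so discard them.
P0 = {q2,q3,q5,q7,q11,q12} | {q1,q6,q10}.
On input 0, block {q2,q3,q5,q7,q11,q12} splits into {q2,q3,q7,q11,q12} and {q5}.
Split {q2,q3,q7,q11,q12} by δ(·,0) → {q2,q7,q11} and {q3,q12}.
On input 0, block {q2,q7,q11} splits into {q7,q11} and {q2}.
Split {q7,q11} by δ(·,1) → {q7} and {q11}.
The partition is now stable with 6 blocks: {q7} | {q1,q6,q10} | {q5} | {q3,q12} | {q2} | {q11}.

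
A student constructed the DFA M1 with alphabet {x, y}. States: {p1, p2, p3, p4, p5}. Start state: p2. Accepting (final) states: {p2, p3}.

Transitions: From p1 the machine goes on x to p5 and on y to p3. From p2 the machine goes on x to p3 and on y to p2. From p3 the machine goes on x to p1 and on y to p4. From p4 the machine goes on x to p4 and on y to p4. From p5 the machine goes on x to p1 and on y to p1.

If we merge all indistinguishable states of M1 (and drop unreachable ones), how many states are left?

5

All states are reachable from the start state.
Initial partition by acceptance: {p2,p3} | {p1,p4,p5}.
On input x, block {p2,p3} splits into {p2} and {p3}.
On input y, block {p1,p4,p5} splits into {p4,p5} and {p1}.
On input x, block {p4,p5} splits into {p4} and {p5}.
The partition is now stable with 5 blocks: {p2} | {p4} | {p3} | {p1} | {p5}.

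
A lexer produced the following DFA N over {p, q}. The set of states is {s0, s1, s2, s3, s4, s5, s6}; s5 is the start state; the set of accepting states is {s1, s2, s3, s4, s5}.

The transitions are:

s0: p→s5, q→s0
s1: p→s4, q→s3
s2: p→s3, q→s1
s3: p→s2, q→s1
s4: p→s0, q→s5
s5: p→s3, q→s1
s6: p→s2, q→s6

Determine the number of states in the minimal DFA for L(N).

4

States {s6} cannot be reached from the start state, so discard them.
P0 = {s1,s2,s3,s4,s5} | {s0}.
Refine {s1,s2,s3,s4,s5} on symbol p: members go to different blocks, giving {s1,s2,s3,s5} and {s4}.
Split {s1,s2,s3,s5} by δ(·,p) → {s2,s3,s5} and {s1}.
No further refinement is possible. Final partition (4 blocks): {s2,s3,s5} | {s0} | {s4} | {s1}.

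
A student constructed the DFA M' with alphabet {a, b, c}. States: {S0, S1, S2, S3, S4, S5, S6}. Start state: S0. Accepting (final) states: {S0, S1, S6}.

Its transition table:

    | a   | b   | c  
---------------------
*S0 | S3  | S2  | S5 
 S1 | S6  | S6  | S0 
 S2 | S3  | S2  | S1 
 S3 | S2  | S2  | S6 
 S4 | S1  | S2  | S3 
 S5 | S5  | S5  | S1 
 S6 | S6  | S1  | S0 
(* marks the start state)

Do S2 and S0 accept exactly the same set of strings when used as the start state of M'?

Reachable states from the start: {S0,S1,S2,S3,S5,S6}. Unreachable: {S4} — drop them.
P0 = {S0,S1,S6} | {S2,S3,S5}.
On input a, block {S0,S1,S6} splits into {S1,S6} and {S0}.
The partition is now stable with 3 blocks: {S1,S6} | {S2,S3,S5} | {S0}.
S2 and S0 end up in different blocks, so they are distinguishable. For instance, the string 'ε' is accepted from only S0.

No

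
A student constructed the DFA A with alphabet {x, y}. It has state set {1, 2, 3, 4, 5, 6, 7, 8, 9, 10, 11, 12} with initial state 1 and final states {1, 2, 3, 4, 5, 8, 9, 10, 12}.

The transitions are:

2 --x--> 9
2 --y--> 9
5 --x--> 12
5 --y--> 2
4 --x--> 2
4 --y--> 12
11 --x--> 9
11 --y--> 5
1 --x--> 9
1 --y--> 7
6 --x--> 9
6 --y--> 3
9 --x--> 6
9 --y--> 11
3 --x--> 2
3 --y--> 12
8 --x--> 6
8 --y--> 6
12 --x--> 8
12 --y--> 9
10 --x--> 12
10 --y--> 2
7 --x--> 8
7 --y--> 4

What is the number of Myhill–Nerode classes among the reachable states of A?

5

First remove the unreachable states {10}; 11 states remain.
P0 = {1,2,3,4,5,8,9,12} | {6,7,11}.
Split {1,2,3,4,5,8,9,12} by δ(·,x) → {1,2,3,4,5,12} and {8,9}.
Split {1,2,3,4,5,12} by δ(·,x) → {1,2,12} and {3,4,5}.
Refine {1,2,12} on symbol y: members go to different blocks, giving {2,12} and {1}.
The partition is now stable with 5 blocks: {2,12} | {6,7,11} | {8,9} | {3,4,5} | {1}.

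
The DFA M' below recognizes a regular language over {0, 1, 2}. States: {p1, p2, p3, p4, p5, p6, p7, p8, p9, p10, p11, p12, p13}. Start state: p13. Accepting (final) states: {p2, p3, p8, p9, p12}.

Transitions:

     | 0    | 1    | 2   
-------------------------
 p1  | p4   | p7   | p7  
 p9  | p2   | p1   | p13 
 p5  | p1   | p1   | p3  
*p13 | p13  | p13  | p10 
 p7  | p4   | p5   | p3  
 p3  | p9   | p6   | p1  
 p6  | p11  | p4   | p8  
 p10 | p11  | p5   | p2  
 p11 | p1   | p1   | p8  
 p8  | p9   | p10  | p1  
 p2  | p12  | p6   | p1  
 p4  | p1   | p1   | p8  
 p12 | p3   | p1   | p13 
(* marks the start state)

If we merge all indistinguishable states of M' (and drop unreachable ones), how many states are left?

All states are reachable from the start state.
Start with accepting vs non-accepting: {p2,p3,p8,p9,p12} | {p1,p4,p5,p6,p7,p10,p11,p13}.
Refine {p1,p4,p5,p6,p7,p10,p11,p13} on symbol 2: members go to different blocks, giving {p4,p5,p6,p7,p10,p11} and {p1,p13}.
On input 1, block {p2,p3,p8,p9,p12} splits into {p2,p3,p8} and {p9,p12}.
Split {p4,p5,p6,p7,p10,p11} by δ(·,0) → {p4,p5,p11} and {p6,p7,p10}.
On input 0, block {p1,p13} splits into {p1} and {p13}.
No further refinement is possible. Final partition (6 blocks): {p2,p3,p8} | {p4,p5,p11} | {p1} | {p9,p12} | {p6,p7,p10} | {p13}.

6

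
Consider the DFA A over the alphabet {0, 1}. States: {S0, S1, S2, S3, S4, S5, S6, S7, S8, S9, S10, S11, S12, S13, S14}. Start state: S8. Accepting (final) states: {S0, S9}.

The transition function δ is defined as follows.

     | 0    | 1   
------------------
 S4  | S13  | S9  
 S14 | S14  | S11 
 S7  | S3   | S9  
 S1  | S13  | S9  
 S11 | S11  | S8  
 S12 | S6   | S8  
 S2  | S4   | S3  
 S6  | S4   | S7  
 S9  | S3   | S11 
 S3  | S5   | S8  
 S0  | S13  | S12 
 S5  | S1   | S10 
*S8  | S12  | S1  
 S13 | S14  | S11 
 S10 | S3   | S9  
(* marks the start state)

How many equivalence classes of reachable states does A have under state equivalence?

First remove the unreachable states {S0,S2}; 13 states remain.
Start with accepting vs non-accepting: {S9} | {S1,S3,S4,S5,S6,S7,S8,S10,S11,S12,S13,S14}.
Split {S1,S3,S4,S5,S6,S7,S8,S10,S11,S12,S13,S14} by δ(·,1) → {S3,S5,S6,S8,S11,S12,S13,S14} and {S1,S4,S7,S10}.
Split {S3,S5,S6,S8,S11,S12,S13,S14} by δ(·,0) → {S3,S8,S11,S12,S13,S14} and {S5,S6}.
Refine {S3,S8,S11,S12,S13,S14} on symbol 0: members go to different blocks, giving {S8,S11,S13,S14} and {S3,S12}.
Split {S8,S11,S13,S14} by δ(·,0) → {S11,S13,S14} and {S8}.
Refine {S11,S13,S14} on symbol 1: members go to different blocks, giving {S13,S14} and {S11}.
Split {S1,S4,S7,S10} by δ(·,0) → {S1,S4} and {S7,S10}.
The partition is now stable with 8 blocks: {S9} | {S13,S14} | {S1,S4} | {S5,S6} | {S3,S12} | {S8} | {S11} | {S7,S10}.

8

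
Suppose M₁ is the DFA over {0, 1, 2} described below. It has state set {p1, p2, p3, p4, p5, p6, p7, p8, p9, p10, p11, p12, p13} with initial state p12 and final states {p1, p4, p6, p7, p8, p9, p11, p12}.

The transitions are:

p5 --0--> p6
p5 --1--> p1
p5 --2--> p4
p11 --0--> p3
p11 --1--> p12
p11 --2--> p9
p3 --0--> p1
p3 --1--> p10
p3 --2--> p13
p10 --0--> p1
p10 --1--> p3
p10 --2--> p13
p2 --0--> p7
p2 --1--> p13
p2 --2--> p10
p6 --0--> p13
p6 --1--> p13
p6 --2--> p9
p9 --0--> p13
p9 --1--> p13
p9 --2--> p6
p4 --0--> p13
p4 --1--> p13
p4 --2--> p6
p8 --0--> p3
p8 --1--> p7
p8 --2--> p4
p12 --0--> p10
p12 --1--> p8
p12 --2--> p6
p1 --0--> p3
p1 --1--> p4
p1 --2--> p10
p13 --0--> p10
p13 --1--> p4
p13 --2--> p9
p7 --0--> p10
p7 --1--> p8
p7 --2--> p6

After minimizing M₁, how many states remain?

States {p2,p5,p11} cannot be reached from the start state, so discard them.
Start with accepting vs non-accepting: {p1,p4,p6,p7,p8,p9,p12} | {p3,p10,p13}.
Refine {p1,p4,p6,p7,p8,p9,p12} on symbol 1: members go to different blocks, giving {p1,p7,p8,p12} and {p4,p6,p9}.
On input 1, block {p1,p7,p8,p12} splits into {p7,p8,p12} and {p1}.
Refine {p3,p10,p13} on symbol 0: members go to different blocks, giving {p3,p10} and {p13}.
The partition is now stable with 5 blocks: {p7,p8,p12} | {p3,p10} | {p4,p6,p9} | {p1} | {p13}.

5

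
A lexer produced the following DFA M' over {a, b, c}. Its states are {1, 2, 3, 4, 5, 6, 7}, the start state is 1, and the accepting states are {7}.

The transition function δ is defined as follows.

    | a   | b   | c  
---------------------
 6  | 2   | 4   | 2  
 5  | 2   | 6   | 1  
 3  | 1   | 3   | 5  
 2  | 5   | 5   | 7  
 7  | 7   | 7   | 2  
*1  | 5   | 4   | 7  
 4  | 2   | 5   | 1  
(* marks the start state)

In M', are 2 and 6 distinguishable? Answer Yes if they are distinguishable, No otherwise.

States {3} cannot be reached from the start state, so discard them.
Start with accepting vs non-accepting: {7} | {1,2,4,5,6}.
On input c, block {1,2,4,5,6} splits into {4,5,6} and {1,2}.
No further refinement is possible. Final partition (3 blocks): {7} | {4,5,6} | {1,2}.
2 and 6 end up in different blocks, so they are distinguishable. For instance, the string 'c' is accepted from only 2.

Yes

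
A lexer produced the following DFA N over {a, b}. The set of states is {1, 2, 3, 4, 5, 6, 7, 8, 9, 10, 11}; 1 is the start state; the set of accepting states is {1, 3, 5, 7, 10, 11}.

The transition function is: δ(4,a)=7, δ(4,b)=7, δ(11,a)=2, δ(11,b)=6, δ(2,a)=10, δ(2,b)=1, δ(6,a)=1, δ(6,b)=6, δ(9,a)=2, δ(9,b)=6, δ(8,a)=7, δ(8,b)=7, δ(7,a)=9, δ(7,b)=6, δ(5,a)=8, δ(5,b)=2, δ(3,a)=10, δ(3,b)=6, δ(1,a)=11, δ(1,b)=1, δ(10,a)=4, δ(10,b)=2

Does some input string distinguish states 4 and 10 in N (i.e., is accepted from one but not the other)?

First remove the unreachable states {3,5,8}; 8 states remain.
P0 = {1,7,10,11} | {2,4,6,9}.
Refine {1,7,10,11} on symbol a: members go to different blocks, giving {7,10,11} and {1}.
On input a, block {2,4,6,9} splits into {2,4} and {6} and {9}.
Split {7,10,11} by δ(·,a) → {10,11} and {7}.
Refine {10,11} on symbol b: members go to different blocks, giving {10} and {11}.
On input a, block {2,4} splits into {2} and {4}.
Stable partition: {10} | {2} | {1} | {6} | {9} | {7} | {11} | {4} — 8 equivalence classes.
4 and 10 end up in different blocks, so they are distinguishable. For instance, the string 'ε' is accepted from only 10.

Yes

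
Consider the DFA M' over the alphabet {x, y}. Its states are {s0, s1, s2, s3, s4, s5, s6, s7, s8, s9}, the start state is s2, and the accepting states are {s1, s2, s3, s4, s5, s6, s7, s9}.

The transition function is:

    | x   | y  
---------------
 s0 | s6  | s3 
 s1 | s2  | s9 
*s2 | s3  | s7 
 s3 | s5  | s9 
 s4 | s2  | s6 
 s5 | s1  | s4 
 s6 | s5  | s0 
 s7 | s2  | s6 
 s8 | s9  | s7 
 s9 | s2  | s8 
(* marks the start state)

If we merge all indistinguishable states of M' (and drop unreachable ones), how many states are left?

Initial partition by acceptance: {s1,s2,s3,s4,s5,s6,s7,s9} | {s0,s8}.
Split {s1,s2,s3,s4,s5,s6,s7,s9} by δ(·,y) → {s1,s2,s3,s4,s5,s7} and {s6,s9}.
Split {s1,s2,s3,s4,s5,s7} by δ(·,y) → {s1,s3,s4,s7} and {s2,s5}.
No further refinement is possible. Final partition (4 blocks): {s1,s3,s4,s7} | {s0,s8} | {s6,s9} | {s2,s5}.

4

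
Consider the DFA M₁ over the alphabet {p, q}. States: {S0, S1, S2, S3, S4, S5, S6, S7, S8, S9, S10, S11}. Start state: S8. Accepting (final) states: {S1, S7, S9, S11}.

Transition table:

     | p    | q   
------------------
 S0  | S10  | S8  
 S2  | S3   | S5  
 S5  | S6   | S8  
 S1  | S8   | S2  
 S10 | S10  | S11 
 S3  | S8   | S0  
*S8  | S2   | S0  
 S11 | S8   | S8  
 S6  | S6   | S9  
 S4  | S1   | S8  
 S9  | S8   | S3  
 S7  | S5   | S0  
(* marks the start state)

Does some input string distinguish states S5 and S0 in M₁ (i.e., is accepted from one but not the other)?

No

Reachable states from the start: {S0,S2,S3,S5,S6,S8,S9,S10,S11}. Unreachable: {S1,S4,S7} — drop them.
P0 = {S9,S11} | {S0,S2,S3,S5,S6,S8,S10}.
Split {S0,S2,S3,S5,S6,S8,S10} by δ(·,q) → {S0,S2,S3,S5,S8} and {S6,S10}.
Split {S0,S2,S3,S5,S8} by δ(·,p) → {S2,S3,S8} and {S0,S5}.
No further refinement is possible. Final partition (4 blocks): {S9,S11} | {S2,S3,S8} | {S6,S10} | {S0,S5}.
S5 and S0 lie in the same block of the stable partition, so they are equivalent — no string distinguishes them.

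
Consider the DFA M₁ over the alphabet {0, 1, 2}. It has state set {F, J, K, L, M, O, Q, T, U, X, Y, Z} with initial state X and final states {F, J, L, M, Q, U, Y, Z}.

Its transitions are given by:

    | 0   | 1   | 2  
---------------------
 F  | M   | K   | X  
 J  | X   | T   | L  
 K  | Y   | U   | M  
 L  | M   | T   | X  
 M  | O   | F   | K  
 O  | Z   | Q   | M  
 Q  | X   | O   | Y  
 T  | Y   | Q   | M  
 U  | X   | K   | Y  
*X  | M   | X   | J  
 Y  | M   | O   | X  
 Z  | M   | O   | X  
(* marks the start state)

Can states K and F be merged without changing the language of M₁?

P0 = {F,J,L,M,Q,U,Y,Z} | {K,O,T,X}.
On input 0, block {F,J,L,M,Q,U,Y,Z} splits into {J,M,Q,U} and {F,L,Y,Z}.
Refine {J,M,Q,U} on symbol 1: members go to different blocks, giving {J,Q,U} and {M}.
Split {K,O,T,X} by δ(·,0) → {K,O,T} and {X}.
Stable partition: {J,Q,U} | {K,O,T} | {F,L,Y,Z} | {M} | {X} — 5 equivalence classes.
K and F end up in different blocks, so they are distinguishable. For instance, the string 'ε' is accepted from only F.

No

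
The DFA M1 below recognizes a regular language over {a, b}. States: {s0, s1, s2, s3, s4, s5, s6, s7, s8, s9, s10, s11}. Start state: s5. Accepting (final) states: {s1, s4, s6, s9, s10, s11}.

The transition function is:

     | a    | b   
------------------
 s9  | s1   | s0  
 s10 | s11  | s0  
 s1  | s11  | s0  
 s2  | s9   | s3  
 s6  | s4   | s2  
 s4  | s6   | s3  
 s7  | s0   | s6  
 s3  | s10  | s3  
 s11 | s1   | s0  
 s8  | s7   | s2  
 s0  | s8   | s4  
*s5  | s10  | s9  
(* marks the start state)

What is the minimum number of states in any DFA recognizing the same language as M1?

All states are reachable from the start state.
P0 = {s1,s4,s6,s9,s10,s11} | {s0,s2,s3,s5,s7,s8}.
Refine {s0,s2,s3,s5,s7,s8} on symbol a: members go to different blocks, giving {s0,s7,s8} and {s2,s3,s5}.
Refine {s1,s4,s6,s9,s10,s11} on symbol b: members go to different blocks, giving {s1,s9,s10,s11} and {s4,s6}.
On input b, block {s0,s7,s8} splits into {s0,s7} and {s8}.
Refine {s0,s7} on symbol a: members go to different blocks, giving {s0} and {s7}.
On input b, block {s2,s3,s5} splits into {s2,s3} and {s5}.
The partition is now stable with 7 blocks: {s1,s9,s10,s11} | {s0} | {s2,s3} | {s4,s6} | {s8} | {s7} | {s5}.

7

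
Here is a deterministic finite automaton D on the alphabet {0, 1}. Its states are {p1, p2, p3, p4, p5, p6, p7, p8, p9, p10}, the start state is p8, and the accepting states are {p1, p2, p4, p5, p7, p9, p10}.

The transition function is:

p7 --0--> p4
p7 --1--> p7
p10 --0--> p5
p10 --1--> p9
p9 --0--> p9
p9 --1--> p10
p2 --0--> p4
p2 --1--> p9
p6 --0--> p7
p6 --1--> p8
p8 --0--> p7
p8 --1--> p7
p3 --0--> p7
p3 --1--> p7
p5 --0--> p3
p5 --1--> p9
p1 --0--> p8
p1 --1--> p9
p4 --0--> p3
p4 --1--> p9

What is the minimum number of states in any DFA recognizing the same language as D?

5

Reachable states from the start: {p3,p4,p5,p7,p8,p9,p10}. Unreachable: {p1,p2,p6} — drop them.
P0 = {p4,p5,p7,p9,p10} | {p3,p8}.
Refine {p4,p5,p7,p9,p10} on symbol 0: members go to different blocks, giving {p7,p9,p10} and {p4,p5}.
On input 0, block {p7,p9,p10} splits into {p7,p10} and {p9}.
Refine {p7,p10} on symbol 1: members go to different blocks, giving {p7} and {p10}.
No further refinement is possible. Final partition (5 blocks): {p7} | {p3,p8} | {p4,p5} | {p9} | {p10}.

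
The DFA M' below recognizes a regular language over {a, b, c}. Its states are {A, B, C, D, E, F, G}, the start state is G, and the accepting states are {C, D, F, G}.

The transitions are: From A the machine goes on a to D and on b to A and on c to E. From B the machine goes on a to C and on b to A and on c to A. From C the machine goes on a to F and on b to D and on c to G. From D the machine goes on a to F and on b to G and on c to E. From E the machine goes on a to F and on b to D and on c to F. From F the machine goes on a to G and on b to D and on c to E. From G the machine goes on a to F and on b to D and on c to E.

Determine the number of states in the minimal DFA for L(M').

2

States {A,B,C} cannot be reached from the start state, so discard them.
P0 = {D,F,G} | {E}.
No further refinement is possible. Final partition (2 blocks): {D,F,G} | {E}.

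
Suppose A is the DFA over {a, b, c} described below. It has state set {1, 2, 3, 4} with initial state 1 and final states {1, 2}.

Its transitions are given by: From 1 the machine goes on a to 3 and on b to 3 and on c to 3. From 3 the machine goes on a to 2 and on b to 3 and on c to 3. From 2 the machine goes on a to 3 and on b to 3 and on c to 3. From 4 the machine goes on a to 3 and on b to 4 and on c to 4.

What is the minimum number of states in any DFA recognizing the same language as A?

2

First remove the unreachable states {4}; 3 states remain.
P0 = {1,2} | {3}.
The partition is now stable with 2 blocks: {1,2} | {3}.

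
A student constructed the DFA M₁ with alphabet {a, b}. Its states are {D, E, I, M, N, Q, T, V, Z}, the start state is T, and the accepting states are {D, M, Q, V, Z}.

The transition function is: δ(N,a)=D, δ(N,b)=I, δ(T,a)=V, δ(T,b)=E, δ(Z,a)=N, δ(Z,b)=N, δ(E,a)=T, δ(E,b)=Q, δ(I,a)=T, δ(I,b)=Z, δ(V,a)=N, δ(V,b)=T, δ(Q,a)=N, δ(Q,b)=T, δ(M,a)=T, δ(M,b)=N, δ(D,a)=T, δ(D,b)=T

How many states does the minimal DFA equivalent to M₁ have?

States {M} cannot be reached from the start state, so discard them.
Start with accepting vs non-accepting: {D,Q,V,Z} | {E,I,N,T}.
On input a, block {E,I,N,T} splits into {E,I} and {N,T}.
The partition is now stable with 3 blocks: {D,Q,V,Z} | {E,I} | {N,T}.

3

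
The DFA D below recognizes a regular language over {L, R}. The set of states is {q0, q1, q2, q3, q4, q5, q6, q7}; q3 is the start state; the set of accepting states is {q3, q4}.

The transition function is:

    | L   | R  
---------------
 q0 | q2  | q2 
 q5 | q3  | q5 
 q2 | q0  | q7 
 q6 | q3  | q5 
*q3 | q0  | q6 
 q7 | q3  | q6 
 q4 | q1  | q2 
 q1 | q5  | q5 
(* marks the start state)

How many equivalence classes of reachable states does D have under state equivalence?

First remove the unreachable states {q1,q4}; 6 states remain.
Start with accepting vs non-accepting: {q3} | {q0,q2,q5,q6,q7}.
On input L, block {q0,q2,q5,q6,q7} splits into {q5,q6,q7} and {q0,q2}.
Split {q0,q2} by δ(·,R) → {q0} and {q2}.
The partition is now stable with 4 blocks: {q3} | {q5,q6,q7} | {q0} | {q2}.

4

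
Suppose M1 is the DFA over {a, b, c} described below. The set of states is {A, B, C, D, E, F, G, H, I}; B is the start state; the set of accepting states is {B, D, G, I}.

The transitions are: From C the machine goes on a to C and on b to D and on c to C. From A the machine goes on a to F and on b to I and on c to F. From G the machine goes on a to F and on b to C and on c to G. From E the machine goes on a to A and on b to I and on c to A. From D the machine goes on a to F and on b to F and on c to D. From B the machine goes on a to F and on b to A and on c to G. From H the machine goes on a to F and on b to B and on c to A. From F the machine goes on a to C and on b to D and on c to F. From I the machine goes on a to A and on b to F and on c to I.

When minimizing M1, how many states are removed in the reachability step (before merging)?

Starting at B and following transitions, the reachable set is {A, B, C, D, F, G, I}. That leaves E, H unreachable — 2 in total.

2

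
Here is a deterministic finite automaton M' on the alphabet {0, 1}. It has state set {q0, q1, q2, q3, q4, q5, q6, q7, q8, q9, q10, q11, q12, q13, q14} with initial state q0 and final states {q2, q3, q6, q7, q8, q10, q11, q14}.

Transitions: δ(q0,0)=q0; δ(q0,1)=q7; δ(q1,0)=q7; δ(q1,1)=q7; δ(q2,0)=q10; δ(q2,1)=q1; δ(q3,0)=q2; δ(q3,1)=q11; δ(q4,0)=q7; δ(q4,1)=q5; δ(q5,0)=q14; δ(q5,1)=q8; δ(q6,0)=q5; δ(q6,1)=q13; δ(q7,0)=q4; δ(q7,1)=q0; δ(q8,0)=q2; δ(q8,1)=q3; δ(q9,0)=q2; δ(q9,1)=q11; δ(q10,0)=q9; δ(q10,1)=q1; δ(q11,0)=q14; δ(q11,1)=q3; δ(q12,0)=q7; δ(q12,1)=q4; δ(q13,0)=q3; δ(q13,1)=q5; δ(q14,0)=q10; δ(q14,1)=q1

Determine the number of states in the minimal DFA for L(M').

States {q6,q12,q13} cannot be reached from the start state, so discard them.
Initial partition by acceptance: {q2,q3,q7,q8,q10,q11,q14} | {q0,q1,q4,q5,q9}.
On input 0, block {q2,q3,q7,q8,q10,q11,q14} splits into {q2,q3,q8,q11,q14} and {q7,q10}.
Refine {q2,q3,q8,q11,q14} on symbol 0: members go to different blocks, giving {q3,q8,q11} and {q2,q14}.
On input 0, block {q0,q1,q4,q5,q9} splits into {q1,q4} and {q5,q9} and {q0}.
Split {q1,q4} by δ(·,1) → {q1} and {q4}.
Split {q7,q10} by δ(·,0) → {q7} and {q10}.
Stable partition: {q3,q8,q11} | {q1} | {q7} | {q2,q14} | {q5,q9} | {q0} | {q4} | {q10} — 8 equivalence classes.

8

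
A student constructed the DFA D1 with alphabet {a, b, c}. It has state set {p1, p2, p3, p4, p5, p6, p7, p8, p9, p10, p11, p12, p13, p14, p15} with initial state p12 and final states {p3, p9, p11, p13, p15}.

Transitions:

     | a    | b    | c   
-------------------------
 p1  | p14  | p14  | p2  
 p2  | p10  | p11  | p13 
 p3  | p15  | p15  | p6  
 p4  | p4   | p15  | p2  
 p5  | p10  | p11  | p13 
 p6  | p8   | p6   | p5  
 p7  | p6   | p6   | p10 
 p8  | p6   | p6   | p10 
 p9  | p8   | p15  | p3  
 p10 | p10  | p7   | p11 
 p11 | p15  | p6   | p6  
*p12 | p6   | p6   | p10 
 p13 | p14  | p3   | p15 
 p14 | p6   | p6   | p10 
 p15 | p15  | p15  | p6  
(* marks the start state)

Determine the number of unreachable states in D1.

BFS from p12 reaches {p3, p5, p6, p7, p8, p10, p11, p12, p13, p14, p15}; the 4 state(s) p1, p2, p4, p9 are never visited.

4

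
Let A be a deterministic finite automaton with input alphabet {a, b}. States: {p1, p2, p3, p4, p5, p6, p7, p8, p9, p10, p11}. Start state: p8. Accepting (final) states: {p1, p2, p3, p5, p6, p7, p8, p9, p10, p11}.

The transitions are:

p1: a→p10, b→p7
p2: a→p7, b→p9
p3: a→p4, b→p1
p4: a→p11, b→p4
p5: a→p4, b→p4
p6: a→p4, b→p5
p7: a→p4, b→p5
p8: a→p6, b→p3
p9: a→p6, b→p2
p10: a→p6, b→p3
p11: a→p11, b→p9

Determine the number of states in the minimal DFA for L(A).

Every state is reachable, so we keep all 11.
Initial partition by acceptance: {p1,p2,p3,p5,p6,p7,p8,p9,p10,p11} | {p4}.
Split {p1,p2,p3,p5,p6,p7,p8,p9,p10,p11} by δ(·,a) → {p1,p2,p8,p9,p10,p11} and {p3,p5,p6,p7}.
Split {p1,p2,p8,p9,p10,p11} by δ(·,a) → {p2,p8,p9,p10} and {p1,p11}.
On input b, block {p2,p8,p9,p10} splits into {p2,p9} and {p8,p10}.
Refine {p3,p5,p6,p7} on symbol b: members go to different blocks, giving {p6,p7} and {p3} and {p5}.
Split {p1,p11} by δ(·,a) → {p1} and {p11}.
No further refinement is possible. Final partition (8 blocks): {p2,p9} | {p4} | {p6,p7} | {p1} | {p8,p10} | {p3} | {p5} | {p11}.

8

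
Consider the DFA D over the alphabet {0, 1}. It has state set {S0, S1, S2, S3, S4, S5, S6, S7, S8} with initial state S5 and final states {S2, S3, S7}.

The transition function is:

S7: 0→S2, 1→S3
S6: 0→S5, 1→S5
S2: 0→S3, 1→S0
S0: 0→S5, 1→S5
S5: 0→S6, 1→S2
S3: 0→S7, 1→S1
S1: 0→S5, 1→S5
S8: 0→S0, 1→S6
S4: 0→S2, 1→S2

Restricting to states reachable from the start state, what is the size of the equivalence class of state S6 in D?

First remove the unreachable states {S4,S8}; 7 states remain.
Initial partition by acceptance: {S2,S3,S7} | {S0,S1,S5,S6}.
Split {S2,S3,S7} by δ(·,1) → {S2,S3} and {S7}.
Split {S2,S3} by δ(·,0) → {S2} and {S3}.
Split {S0,S1,S5,S6} by δ(·,1) → {S0,S1,S6} and {S5}.
Stable partition: {S2} | {S0,S1,S6} | {S7} | {S3} | {S5} — 5 equivalence classes.
State S6 belongs to the block {S0,S1,S6}, which has 3 states.

3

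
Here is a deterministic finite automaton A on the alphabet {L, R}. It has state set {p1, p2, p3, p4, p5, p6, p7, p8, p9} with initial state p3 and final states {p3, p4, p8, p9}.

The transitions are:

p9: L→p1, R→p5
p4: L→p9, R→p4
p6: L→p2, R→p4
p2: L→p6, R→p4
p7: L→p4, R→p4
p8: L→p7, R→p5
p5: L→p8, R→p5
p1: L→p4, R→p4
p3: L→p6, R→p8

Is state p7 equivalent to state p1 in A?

Every state is reachable, so we keep all 9.
P0 = {p3,p4,p8,p9} | {p1,p2,p5,p6,p7}.
Refine {p3,p4,p8,p9} on symbol L: members go to different blocks, giving {p3,p8,p9} and {p4}.
On input R, block {p3,p8,p9} splits into {p8,p9} and {p3}.
Split {p1,p2,p5,p6,p7} by δ(·,L) → {p1,p7} and {p2,p6} and {p5}.
Stable partition: {p8,p9} | {p1,p7} | {p4} | {p3} | {p2,p6} | {p5} — 6 equivalence classes.
p7 and p1 lie in the same block of the stable partition, so they are equivalent — no string distinguishes them.

Yes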